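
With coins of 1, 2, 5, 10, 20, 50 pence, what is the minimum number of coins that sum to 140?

4

140 − 2×50→40 − 2×20→0
Total coins = 2 + 2 = 4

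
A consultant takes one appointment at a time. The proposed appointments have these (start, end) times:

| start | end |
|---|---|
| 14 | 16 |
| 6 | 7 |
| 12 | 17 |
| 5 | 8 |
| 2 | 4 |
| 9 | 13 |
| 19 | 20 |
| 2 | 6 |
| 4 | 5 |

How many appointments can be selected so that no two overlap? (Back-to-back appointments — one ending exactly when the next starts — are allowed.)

Sort by end time and greedily take each interval whose start is ≥ the last chosen end.
Sorted by end: (2,4)  (4,5)  (2,6)  (6,7)  (5,8)  (9,13)  (14,16)  (12,17)  (19,20)
take (2,4); take (4,5); take (6,7); take (9,13); take (14,16); take (19,20).
Selected 6 appointments.

6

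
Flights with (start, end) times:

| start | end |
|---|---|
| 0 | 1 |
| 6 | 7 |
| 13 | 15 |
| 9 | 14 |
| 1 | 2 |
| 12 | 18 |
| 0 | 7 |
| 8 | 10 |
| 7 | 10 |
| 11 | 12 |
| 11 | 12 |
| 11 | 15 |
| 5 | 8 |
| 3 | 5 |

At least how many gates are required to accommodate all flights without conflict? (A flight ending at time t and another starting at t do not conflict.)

starts: [0, 0, 1, 3, 5, 6, 7, 8, 9, 11, 11, 11, 12, 13]
ends:   [1, 2, 5, 7, 7, 8, 10, 10, 12, 12, 14, 15, 15, 18]
s0→1 s0→2 e1→1 s1→2 e2→1 s3→2 e5→1 s5→2 s6→3 e7→2 e7→1 s7→2 e8→1 s8→2 s9→3 e10→2 e10→1 s11→2 s11→3 s11→4  — peak 4.

4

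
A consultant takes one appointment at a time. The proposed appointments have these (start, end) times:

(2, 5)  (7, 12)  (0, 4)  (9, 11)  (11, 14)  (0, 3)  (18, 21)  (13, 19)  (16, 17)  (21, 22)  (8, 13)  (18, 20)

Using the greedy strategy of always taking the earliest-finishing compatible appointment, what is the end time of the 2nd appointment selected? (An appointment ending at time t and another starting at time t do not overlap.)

Sort by end time and greedily take each interval whose start is ≥ the last chosen end.
Sorted by end: (0,3)  (0,4)  (2,5)  (9,11)  (7,12)  (8,13)  (11,14)  (16,17)  (13,19)  (18,20)  (18,21)  (21,22)
take (0,3); skip (0,4); skip (2,5); take (9,11); skip (7,12); take (11,14); take (16,17); take (18,20); take (21,22).
Selected: (0,3) (9,11) (11,14) (16,17) (18,20) (21,22)

11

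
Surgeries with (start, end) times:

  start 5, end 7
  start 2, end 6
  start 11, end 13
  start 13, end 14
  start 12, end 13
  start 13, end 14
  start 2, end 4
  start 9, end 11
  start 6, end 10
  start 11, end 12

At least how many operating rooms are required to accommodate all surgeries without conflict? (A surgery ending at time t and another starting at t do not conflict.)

Events (time:±→running): 2:+→1 2:+→2 … peak 2.

2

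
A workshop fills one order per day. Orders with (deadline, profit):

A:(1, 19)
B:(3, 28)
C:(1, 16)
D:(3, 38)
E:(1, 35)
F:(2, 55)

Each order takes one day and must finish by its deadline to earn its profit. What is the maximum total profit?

128

By profit: F(d2,55), D(d3,38), E(d1,35), B(d3,28), A(d1,19), C(d1,16)
F→slot 2; D→slot 3; E→slot 1; B skipped; A skipped; C skipped.
Profit = 35 + 55 + 38 = 128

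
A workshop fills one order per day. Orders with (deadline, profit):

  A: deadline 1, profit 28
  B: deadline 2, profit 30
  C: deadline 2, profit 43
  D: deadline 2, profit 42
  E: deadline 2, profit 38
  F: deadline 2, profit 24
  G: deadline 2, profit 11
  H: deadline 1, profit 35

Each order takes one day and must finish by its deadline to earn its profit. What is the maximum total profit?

Sort by profit descending; place each in the latest free slot ≤ its deadline.
By profit: C(d2,43), D(d2,42), E(d2,38), H(d1,35), B(d2,30), A(d1,28), F(d2,24), G(d2,11)
C→slot 2; D→slot 1; E skipped; H skipped; B skipped; A skipped; F skipped; G skipped.
Profit = 42 + 43 = 85

85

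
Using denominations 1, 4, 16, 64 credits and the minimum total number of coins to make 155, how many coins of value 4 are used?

Use the largest denomination that fits, subtract, and repeat.
155 = 2×64 + 1×16 + 2×4 + 3×1
Count of 4: 2

2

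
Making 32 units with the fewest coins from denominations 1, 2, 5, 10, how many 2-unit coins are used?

Use the largest denomination that fits, subtract, and repeat.
32 = 3×10 + 1×2
Count of 2: 1

1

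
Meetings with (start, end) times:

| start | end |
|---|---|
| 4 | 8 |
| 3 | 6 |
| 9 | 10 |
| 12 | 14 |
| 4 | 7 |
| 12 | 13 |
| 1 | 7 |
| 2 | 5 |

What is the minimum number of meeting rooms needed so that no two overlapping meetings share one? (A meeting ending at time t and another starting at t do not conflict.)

starts: [1, 2, 3, 4, 4, 9, 12, 12]
ends:   [5, 6, 7, 7, 8, 10, 13, 14]
s1→1 s2→2 s3→3 s4→4 s4→5  — peak 5.

5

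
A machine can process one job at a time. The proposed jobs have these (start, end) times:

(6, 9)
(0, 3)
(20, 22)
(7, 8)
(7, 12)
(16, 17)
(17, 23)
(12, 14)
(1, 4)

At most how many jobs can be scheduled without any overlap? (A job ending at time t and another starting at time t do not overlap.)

5

Sorted by end: (0,3)  (1,4)  (7,8)  (6,9)  (7,12)  (12,14)  (16,17)  (20,22)  (17,23)
take (0,3); take (7,8); take (12,14); take (16,17); take (20,22).
Selected 5 jobs.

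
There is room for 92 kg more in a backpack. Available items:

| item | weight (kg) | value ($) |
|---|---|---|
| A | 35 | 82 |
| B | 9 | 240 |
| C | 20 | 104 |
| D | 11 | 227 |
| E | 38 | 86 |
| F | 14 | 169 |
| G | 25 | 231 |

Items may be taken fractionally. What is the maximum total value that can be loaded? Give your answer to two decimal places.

1001.46

Order: B (240/9=26.67) > D (227/11=20.64) > F (169/14=12.07) > G (231/25=9.24) > C (104/20=5.20) > A (82/35=2.34) > E (86/38=2.26)
Fill: take B (9 @ 240) → take D (11 @ 227) → take F (14 @ 169) → take G (25 @ 231) → take C (20 @ 104) → take 13/35 of A → 30.46; 92/92 used.
Total value = 1001.46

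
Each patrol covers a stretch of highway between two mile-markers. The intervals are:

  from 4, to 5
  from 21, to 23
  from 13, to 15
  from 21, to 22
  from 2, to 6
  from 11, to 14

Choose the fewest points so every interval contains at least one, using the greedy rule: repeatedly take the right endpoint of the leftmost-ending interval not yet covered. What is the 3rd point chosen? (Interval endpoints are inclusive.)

22

Sorted: [4,5] [2,6] [11,14] [13,15] [21,22] [21,23]
{[4,5],[2,6]} hit by 5; {[11,14],[13,15]} hit by 14; {[21,22],[21,23]} hit by 22.
Points: 5, 14, 22 (3 total).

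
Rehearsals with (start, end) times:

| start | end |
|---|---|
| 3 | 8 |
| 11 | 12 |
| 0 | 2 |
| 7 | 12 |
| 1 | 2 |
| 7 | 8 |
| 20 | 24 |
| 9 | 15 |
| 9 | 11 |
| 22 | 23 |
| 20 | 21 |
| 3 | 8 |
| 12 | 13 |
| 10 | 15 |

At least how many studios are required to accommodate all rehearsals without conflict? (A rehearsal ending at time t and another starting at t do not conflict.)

4

starts: [0, 1, 3, 3, 7, 7, 9, 9, 10, 11, 12, 20, 20, 22]
ends:   [2, 2, 8, 8, 8, 11, 12, 12, 13, 15, 15, 21, 23, 24]
s0→1 s1→2 e2→1 e2→0 s3→1 s3→2 s7→3 s7→4  — peak 4.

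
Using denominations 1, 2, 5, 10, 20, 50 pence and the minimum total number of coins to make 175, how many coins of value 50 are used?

3

Use the largest denomination that fits, subtract, and repeat.
175 − 3×50→25 − 1×20→5 − 1×5→0
Count of 50: 3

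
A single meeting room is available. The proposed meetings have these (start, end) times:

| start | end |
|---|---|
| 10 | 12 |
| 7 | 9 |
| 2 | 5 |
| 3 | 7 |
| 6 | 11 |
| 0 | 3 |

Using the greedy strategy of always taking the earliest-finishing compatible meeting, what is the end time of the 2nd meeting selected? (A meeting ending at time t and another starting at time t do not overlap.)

7

Sort by end time and greedily take each interval whose start is ≥ the last chosen end.
Sorted by end: (0,3)  (2,5)  (3,7)  (7,9)  (6,11)  (10,12)
take (0,3); take (3,7); take (7,9); take (10,12).
Selected: (0,3) (3,7) (7,9) (10,12)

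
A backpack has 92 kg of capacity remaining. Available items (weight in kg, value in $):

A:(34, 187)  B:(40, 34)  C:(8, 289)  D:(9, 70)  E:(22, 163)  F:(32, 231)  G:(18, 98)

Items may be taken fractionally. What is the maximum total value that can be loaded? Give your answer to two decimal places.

868.50

Ratios (sorted): C 36.12, D 7.78, E 7.41, F 7.22, A 5.50, G 5.44, B 0.85
take C (8 @ 289); take D (9 @ 70); take E (22 @ 163); take F (32 @ 231); take 21/34 of A → 115.50. Capacity used 92/92.
Total value = 868.50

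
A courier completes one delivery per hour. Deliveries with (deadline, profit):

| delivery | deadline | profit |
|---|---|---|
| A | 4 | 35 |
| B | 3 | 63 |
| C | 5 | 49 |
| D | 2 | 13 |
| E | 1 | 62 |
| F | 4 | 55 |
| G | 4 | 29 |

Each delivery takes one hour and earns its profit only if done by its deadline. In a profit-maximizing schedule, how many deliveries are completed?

5

Take jobs in profit order; each goes to the latest open slot no later than its deadline.
By profit: B(d3,63), E(d1,62), F(d4,55), C(d5,49), A(d4,35), G(d4,29), D(d2,13)
B→slot 3; E→slot 1; F→slot 4; C→slot 5; A→slot 2; G skipped; D skipped.
5 of 7 scheduled.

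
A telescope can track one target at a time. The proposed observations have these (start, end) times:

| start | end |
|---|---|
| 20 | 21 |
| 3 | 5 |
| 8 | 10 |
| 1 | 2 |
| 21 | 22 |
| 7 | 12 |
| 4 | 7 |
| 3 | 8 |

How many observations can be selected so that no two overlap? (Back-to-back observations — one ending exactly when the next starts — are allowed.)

Greedy by earliest finish: after sorting by end time, pick each interval compatible with the last pick.
Sorted by end: (1,2)  (3,5)  (4,7)  (3,8)  (8,10)  (7,12)  (20,21)  (21,22)
take (1,2); take (3,5); take (8,10); take (20,21); take (21,22).
Selected 5 observations.

5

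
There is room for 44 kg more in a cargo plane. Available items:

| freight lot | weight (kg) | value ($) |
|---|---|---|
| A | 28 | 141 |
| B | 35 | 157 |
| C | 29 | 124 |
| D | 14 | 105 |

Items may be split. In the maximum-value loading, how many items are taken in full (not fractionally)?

2

Greedy by value/weight ratio, highest first.
Order: D (105/14=7.50) > A (141/28=5.04) > B (157/35=4.49) > C (124/29=4.28)
Fill: take D (14 @ 105) → take A (28 @ 141) → take 2/35 of B → 8.97; 44/44 used.
2 item(s) taken whole; one partial (take 2/35 of B).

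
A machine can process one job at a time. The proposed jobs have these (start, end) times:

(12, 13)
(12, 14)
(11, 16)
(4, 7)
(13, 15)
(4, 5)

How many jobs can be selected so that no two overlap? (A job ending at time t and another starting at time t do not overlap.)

Sort by end time and greedily take each interval whose start is ≥ the last chosen end.
By end time: (4,5), (4,7), (12,13), (12,14), (13,15), (11,16).
Pick (4,5); next start ≥ 5 → (12,13); next start ≥ 13 → (13,15).
Selected 3 jobs.

3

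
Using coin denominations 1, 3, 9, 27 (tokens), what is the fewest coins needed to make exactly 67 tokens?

67 − 2×27→13 − 1×9→4 − 1×3→1 − 1×1→0
Total coins = 2 + 1 + 1 + 1 = 5

5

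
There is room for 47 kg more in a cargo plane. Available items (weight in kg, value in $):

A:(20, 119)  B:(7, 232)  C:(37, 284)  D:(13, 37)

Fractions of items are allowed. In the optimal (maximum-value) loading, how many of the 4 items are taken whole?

2

Ratios (sorted): B 33.14, C 7.68, A 5.95, D 2.85
take B (7 @ 232); take C (37 @ 284); take 3/20 of A → 17.85. Capacity used 47/47.
2 item(s) taken whole; one partial (take 3/20 of A).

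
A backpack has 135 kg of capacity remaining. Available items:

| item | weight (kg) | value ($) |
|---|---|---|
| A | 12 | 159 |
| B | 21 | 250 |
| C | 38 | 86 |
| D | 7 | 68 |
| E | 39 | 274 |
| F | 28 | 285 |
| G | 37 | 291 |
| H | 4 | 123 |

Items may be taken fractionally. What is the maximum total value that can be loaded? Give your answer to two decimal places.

1358.67

Order: H (123/4=30.75) > A (159/12=13.25) > B (250/21=11.90) > F (285/28=10.18) > D (68/7=9.71) > G (291/37=7.86) > E (274/39=7.03) > C (86/38=2.26)
Fill: take H (4 @ 123) → take A (12 @ 159) → take B (21 @ 250) → take F (28 @ 285) → take D (7 @ 68) → take G (37 @ 291) → take 26/39 of E → 182.67; 135/135 used.
Total value = 1358.67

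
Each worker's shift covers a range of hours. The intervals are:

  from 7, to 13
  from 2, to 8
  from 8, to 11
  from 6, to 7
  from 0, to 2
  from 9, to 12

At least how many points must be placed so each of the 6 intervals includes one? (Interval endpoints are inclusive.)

3

By right end: [0,2]  [6,7]  [2,8]  [8,11]  [9,12]  [7,13]
[0,2] uncovered → point at 2; [6,7] uncovered → point at 7; [8,11] uncovered → point at 11.
Points: 2, 7, 11 (3 total).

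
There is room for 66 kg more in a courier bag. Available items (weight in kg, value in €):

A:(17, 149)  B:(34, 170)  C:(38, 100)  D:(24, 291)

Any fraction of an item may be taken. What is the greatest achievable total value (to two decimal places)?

565.00

Ratios (sorted): D 12.12, A 8.76, B 5.00, C 2.63
take D (24 @ 291); take A (17 @ 149); take 25/34 of B → 125.00. Capacity used 66/66.
Total value = 565.00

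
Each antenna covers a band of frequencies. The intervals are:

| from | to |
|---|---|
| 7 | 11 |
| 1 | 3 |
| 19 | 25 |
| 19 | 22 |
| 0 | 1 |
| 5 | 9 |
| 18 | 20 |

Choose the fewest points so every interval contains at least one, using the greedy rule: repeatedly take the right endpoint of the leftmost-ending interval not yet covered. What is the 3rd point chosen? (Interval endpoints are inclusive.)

Process intervals by earliest right end; each time one isn't hit yet, stab at its right endpoint.
Sorted: [0,1] [1,3] [5,9] [7,11] [18,20] [19,22] [19,25]
{[0,1],[1,3]} hit by 1; {[5,9],[7,11]} hit by 9; {[18,20],[19,22],[19,25]} hit by 20.
Points: 1, 9, 20 (3 total).

20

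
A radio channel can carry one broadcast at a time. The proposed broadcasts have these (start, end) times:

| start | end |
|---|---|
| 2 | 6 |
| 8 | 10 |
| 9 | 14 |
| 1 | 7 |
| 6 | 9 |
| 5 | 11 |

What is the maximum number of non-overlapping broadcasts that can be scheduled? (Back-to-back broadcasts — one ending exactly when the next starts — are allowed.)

3

Greedy by earliest finish: after sorting by end time, pick each interval compatible with the last pick.
Sorted by end: (2,6)  (1,7)  (6,9)  (8,10)  (5,11)  (9,14)
take (2,6); take (6,9); skip (5,11); take (9,14).
Selected 3 broadcasts.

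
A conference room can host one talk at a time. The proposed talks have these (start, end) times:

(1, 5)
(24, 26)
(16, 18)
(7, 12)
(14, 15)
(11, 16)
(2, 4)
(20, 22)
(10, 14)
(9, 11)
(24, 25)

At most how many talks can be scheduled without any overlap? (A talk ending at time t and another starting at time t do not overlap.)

Greedy by earliest finish: after sorting by end time, pick each interval compatible with the last pick.
By end time: (2,4), (1,5), (9,11), (7,12), (10,14), (14,15), (11,16), (16,18), (20,22), (24,25), (24,26).
Pick (2,4); next start ≥ 4 → (9,11); next start ≥ 11 → (14,15); next start ≥ 15 → (16,18); next start ≥ 18 → (20,22); next start ≥ 22 → (24,25).
Selected 6 talks.

6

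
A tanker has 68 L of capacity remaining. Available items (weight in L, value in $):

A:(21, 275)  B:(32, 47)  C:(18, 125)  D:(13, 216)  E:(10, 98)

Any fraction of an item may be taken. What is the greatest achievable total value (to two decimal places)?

722.81

Greedy by value/weight ratio, highest first.
Ratios (sorted): D 16.62, A 13.10, E 9.80, C 6.94, B 1.47
take D (13 @ 216); take A (21 @ 275); take E (10 @ 98); take C (18 @ 125); take 6/32 of B → 8.81. Capacity used 68/68.
Total value = 722.81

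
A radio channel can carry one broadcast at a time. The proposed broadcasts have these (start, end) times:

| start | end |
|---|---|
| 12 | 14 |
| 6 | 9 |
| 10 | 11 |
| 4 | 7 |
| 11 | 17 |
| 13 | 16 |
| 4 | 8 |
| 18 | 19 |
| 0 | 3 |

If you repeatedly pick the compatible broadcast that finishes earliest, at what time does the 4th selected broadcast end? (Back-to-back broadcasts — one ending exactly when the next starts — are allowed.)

14

By end time: (0,3), (4,7), (4,8), (6,9), (10,11), (12,14), (13,16), (11,17), (18,19).
Pick (0,3); next start ≥ 3 → (4,7); next start ≥ 7 → (10,11); next start ≥ 11 → (12,14); next start ≥ 14 → (18,19).
Selected: (0,3) (4,7) (10,11) (12,14) (18,19)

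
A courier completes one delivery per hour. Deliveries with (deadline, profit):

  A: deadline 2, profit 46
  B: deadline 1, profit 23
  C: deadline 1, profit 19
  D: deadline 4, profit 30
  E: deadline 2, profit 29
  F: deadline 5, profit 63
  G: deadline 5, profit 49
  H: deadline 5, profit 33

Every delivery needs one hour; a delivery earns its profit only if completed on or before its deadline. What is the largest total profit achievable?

Sort by profit descending; place each in the latest free slot ≤ its deadline.
By profit: F(d5,63), G(d5,49), A(d2,46), H(d5,33), D(d4,30), E(d2,29), B(d1,23), C(d1,19)
F→slot 5; G→slot 4; A→slot 2; H→slot 3; D→slot 1; E skipped; B skipped; C skipped.
Profit = 30 + 46 + 33 + 49 + 63 = 221

221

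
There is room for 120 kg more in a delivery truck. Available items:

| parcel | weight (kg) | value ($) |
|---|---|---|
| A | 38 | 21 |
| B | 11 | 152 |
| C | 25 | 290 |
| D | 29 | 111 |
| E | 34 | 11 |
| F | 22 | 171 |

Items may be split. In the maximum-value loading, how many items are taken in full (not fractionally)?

Greedy by value/weight ratio, highest first.
Order: B (152/11=13.82) > C (290/25=11.60) > F (171/22=7.77) > D (111/29=3.83) > A (21/38=0.55) > E (11/34=0.32)
Fill: take B (11 @ 152) → take C (25 @ 290) → take F (22 @ 171) → take D (29 @ 111) → take 33/38 of A → 18.24; 120/120 used.
4 item(s) taken whole; one partial (take 33/38 of A).

4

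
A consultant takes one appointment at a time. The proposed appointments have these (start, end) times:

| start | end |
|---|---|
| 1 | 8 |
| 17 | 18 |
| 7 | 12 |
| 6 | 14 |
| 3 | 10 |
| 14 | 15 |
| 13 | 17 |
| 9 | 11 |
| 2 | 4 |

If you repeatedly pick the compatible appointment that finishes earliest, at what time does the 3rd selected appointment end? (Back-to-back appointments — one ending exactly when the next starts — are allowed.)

Sort by end time and greedily take each interval whose start is ≥ the last chosen end.
By end time: (2,4), (1,8), (3,10), (9,11), (7,12), (6,14), (14,15), (13,17), (17,18).
Pick (2,4); next start ≥ 4 → (9,11); next start ≥ 11 → (14,15); next start ≥ 15 → (17,18).
Selected: (2,4) (9,11) (14,15) (17,18)

15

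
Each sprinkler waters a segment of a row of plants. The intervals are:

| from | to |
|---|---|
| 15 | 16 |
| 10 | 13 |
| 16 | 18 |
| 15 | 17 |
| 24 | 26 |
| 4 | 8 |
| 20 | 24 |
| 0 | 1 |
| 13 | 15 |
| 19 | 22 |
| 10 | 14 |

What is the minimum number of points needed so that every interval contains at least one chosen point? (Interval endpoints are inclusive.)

6

Process intervals by earliest right end; each time one isn't hit yet, stab at its right endpoint.
Sorted: [0,1] [4,8] [10,13] [10,14] [13,15] [15,16] [15,17] [16,18] [19,22] [20,24] [24,26]
{[0,1]} hit by 1; {[4,8]} hit by 8; {[10,13],[10,14],[13,15]} hit by 13; {[15,16],[15,17],[16,18]} hit by 16; {[19,22],[20,24]} hit by 22; {[24,26]} hit by 26.
Points: 1, 8, 13, 16, 22, 26 (6 total).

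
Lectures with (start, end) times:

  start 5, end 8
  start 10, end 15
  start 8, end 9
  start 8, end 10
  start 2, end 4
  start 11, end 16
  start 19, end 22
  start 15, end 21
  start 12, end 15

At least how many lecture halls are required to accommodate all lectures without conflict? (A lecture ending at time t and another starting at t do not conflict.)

3

The answer is the maximum number of intervals overlapping at any instant.
starts: [2, 5, 8, 8, 10, 11, 12, 15, 19]
ends:   [4, 8, 9, 10, 15, 15, 16, 21, 22]
s2→1 e4→0 s5→1 e8→0 s8→1 s8→2 e9→1 e10→0 s10→1 s11→2 s12→3  — peak 3.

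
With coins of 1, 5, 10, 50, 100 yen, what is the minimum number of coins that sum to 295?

8

295 = 2×100 + 1×50 + 4×10 + 1×5
Total coins = 2 + 1 + 4 + 1 = 8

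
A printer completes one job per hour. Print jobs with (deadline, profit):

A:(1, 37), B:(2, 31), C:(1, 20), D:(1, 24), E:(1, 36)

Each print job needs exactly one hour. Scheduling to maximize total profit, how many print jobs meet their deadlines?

By profit: A(d1,37), E(d1,36), B(d2,31), D(d1,24), C(d1,20)
A→slot 1; E skipped; B→slot 2; D skipped; C skipped.
2 of 5 scheduled.

2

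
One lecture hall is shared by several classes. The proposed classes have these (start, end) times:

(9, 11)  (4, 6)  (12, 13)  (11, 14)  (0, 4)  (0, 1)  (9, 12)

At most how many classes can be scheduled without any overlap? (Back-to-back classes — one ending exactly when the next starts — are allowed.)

Sorted by end: (0,1)  (0,4)  (4,6)  (9,11)  (9,12)  (12,13)  (11,14)
take (0,1); take (4,6); take (9,11); take (12,13).
Selected 4 classes.

4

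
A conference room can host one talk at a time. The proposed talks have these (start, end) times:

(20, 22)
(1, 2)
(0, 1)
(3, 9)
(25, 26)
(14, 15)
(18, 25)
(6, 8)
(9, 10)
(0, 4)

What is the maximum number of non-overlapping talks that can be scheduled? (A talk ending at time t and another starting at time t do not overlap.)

Order by finish time; keep every interval that doesn't clash with the previous kept one.
By end time: (0,1), (1,2), (0,4), (6,8), (3,9), (9,10), (14,15), (20,22), (18,25), (25,26).
Pick (0,1); next start ≥ 1 → (1,2); next start ≥ 2 → (6,8); next start ≥ 8 → (9,10); next start ≥ 10 → (14,15); next start ≥ 15 → (20,22); next start ≥ 22 → (25,26).
Selected 7 talks.

7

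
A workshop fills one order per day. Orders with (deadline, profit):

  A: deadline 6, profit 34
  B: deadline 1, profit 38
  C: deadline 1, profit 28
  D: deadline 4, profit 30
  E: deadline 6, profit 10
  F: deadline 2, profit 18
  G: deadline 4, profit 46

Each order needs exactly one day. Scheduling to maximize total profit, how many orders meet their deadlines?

By profit: G(d4,46), B(d1,38), A(d6,34), D(d4,30), C(d1,28), F(d2,18), E(d6,10)
G→slot 4; B→slot 1; A→slot 6; D→slot 3; C skipped; F→slot 2; E→slot 5.
6 of 7 scheduled.

6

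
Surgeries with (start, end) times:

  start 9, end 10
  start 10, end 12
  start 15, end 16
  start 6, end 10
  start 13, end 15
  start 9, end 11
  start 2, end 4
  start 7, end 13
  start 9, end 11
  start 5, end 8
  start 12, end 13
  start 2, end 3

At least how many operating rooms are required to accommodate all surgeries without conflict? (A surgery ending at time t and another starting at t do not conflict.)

5

The answer is the maximum number of intervals overlapping at any instant.
starts: [2, 2, 5, 6, 7, 9, 9, 9, 10, 12, 13, 15]
ends:   [3, 4, 8, 10, 10, 11, 11, 12, 13, 13, 15, 16]
s2→1 s2→2 e3→1 e4→0 s5→1 s6→2 s7→3 e8→2 s9→3 s9→4 s9→5  — peak 5.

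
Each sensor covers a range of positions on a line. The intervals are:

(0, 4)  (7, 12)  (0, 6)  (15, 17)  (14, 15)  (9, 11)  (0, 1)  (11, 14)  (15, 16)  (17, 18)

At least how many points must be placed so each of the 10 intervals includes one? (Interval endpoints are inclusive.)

4

By right end: [0,1]  [0,4]  [0,6]  [9,11]  [7,12]  [11,14]  [14,15]  [15,16]  [15,17]  [17,18]
[0,1] uncovered → point at 1; [9,11] uncovered → point at 11; [14,15] uncovered → point at 15; [17,18] uncovered → point at 18.
Points: 1, 11, 15, 18 (4 total).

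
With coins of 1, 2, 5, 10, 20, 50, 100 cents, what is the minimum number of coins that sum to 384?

Use the largest denomination that fits, subtract, and repeat.
384 = 3×100 + 1×50 + 1×20 + 1×10 + 2×2
Total coins = 3 + 1 + 1 + 1 + 2 = 8

8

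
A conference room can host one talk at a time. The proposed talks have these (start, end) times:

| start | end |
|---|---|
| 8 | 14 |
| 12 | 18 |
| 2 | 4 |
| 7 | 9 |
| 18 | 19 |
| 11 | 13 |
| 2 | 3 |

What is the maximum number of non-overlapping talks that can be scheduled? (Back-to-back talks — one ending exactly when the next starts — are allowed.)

Sorted by end: (2,3)  (2,4)  (7,9)  (11,13)  (8,14)  (12,18)  (18,19)
take (2,3); skip (2,4); take (7,9); take (11,13); skip (8,14); take (18,19).
Selected 4 talks.

4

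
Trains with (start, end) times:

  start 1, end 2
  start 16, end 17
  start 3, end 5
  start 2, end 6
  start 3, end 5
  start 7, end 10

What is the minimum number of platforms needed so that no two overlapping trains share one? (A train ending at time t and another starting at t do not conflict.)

starts: [1, 2, 3, 3, 7, 16]
ends:   [2, 5, 5, 6, 10, 17]
s1→1 e2→0 s2→1 s3→2 s3→3  — peak 3.

3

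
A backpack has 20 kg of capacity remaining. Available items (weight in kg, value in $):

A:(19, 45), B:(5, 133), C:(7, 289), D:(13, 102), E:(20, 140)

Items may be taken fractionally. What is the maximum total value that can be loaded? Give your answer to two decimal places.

Greedy by value/weight ratio, highest first.
Order: C (289/7=41.29) > B (133/5=26.60) > D (102/13=7.85) > E (140/20=7.00) > A (45/19=2.37)
Fill: take C (7 @ 289) → take B (5 @ 133) → take 8/13 of D → 62.77; 20/20 used.
Total value = 484.77

484.77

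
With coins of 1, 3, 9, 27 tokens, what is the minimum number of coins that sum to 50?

Use the largest denomination that fits, subtract, and repeat.
50 = 1×27 + 2×9 + 1×3 + 2×1
Total coins = 1 + 2 + 1 + 2 = 6

6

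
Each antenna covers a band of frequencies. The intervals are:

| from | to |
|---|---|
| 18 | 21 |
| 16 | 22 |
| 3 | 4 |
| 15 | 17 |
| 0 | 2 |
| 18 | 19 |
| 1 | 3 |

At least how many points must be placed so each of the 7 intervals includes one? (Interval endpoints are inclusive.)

By right end: [0,2]  [1,3]  [3,4]  [15,17]  [18,19]  [18,21]  [16,22]
[0,2] uncovered → point at 2; [3,4] uncovered → point at 4; [15,17] uncovered → point at 17; [18,19] uncovered → point at 19.
Points: 2, 4, 17, 19 (4 total).

4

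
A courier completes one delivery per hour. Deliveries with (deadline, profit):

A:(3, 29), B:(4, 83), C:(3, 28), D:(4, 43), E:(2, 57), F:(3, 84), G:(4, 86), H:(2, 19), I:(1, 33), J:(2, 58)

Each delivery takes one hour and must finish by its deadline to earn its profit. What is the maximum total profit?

311

By profit: G(d4,86), F(d3,84), B(d4,83), J(d2,58), E(d2,57), D(d4,43), I(d1,33), A(d3,29), C(d3,28), H(d2,19)
G→slot 4; F→slot 3; B→slot 2; J→slot 1; E skipped; D skipped; I skipped; A skipped; C skipped; H skipped.
Profit = 58 + 83 + 84 + 86 = 311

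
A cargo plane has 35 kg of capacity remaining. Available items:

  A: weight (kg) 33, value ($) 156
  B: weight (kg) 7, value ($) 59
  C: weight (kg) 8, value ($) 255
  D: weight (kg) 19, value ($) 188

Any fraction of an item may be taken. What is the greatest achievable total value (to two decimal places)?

Order: C (255/8=31.88) > D (188/19=9.89) > B (59/7=8.43) > A (156/33=4.73)
Fill: take C (8 @ 255) → take D (19 @ 188) → take B (7 @ 59) → take 1/33 of A → 4.73; 35/35 used.
Total value = 506.73

506.73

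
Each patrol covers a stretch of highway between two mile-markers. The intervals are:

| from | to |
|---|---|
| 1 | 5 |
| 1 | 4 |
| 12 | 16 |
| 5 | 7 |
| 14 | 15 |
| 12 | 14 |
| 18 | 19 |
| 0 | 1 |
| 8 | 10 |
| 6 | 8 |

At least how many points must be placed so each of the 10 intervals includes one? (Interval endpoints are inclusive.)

5

Sorted: [0,1] [1,4] [1,5] [5,7] [6,8] [8,10] [12,14] [14,15] [12,16] [18,19]
{[0,1],[1,4],[1,5]} hit by 1; {[5,7],[6,8]} hit by 7; {[8,10]} hit by 10; {[12,14],[14,15],[12,16]} hit by 14; {[18,19]} hit by 19.
Points: 1, 7, 10, 14, 19 (5 total).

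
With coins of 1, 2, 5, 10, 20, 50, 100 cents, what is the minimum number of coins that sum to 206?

206 − 2×100→6 − 1×5→1 − 1×1→0
Total coins = 2 + 1 + 1 = 4

4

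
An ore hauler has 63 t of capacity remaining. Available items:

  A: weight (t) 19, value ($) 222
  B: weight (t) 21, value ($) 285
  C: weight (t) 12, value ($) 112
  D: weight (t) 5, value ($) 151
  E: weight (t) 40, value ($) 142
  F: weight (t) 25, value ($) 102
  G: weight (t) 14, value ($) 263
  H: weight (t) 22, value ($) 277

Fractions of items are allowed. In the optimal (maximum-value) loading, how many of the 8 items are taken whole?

Greedy by value/weight ratio, highest first.
Order: D (151/5=30.20) > G (263/14=18.79) > B (285/21=13.57) > H (277/22=12.59) > A (222/19=11.68) > C (112/12=9.33) > F (102/25=4.08) > E (142/40=3.55)
Fill: take D (5 @ 151) → take G (14 @ 263) → take B (21 @ 285) → take H (22 @ 277) → take 1/19 of A → 11.68; 63/63 used.
4 item(s) taken whole; one partial (take 1/19 of A).

4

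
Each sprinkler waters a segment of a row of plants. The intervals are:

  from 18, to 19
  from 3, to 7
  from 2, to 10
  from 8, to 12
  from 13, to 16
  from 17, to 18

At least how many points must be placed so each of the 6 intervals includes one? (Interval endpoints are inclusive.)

Sort by right endpoint; whenever an interval is uncovered, place a point at its right end.
By right end: [3,7]  [2,10]  [8,12]  [13,16]  [17,18]  [18,19]
[3,7] uncovered → point at 7; [8,12] uncovered → point at 12; [13,16] uncovered → point at 16; [17,18] uncovered → point at 18.
Points: 7, 12, 16, 18 (4 total).

4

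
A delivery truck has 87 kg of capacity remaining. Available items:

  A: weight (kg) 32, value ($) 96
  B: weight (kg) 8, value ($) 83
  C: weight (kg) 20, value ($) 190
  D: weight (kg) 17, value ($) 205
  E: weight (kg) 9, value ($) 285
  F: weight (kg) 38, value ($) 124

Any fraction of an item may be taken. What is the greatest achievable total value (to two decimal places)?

870.68

Sort by value per unit weight and fill in that order.
Order: E (285/9=31.67) > D (205/17=12.06) > B (83/8=10.38) > C (190/20=9.50) > F (124/38=3.26) > A (96/32=3.00)
Fill: take E (9 @ 285) → take D (17 @ 205) → take B (8 @ 83) → take C (20 @ 190) → take 33/38 of F → 107.68; 87/87 used.
Total value = 870.68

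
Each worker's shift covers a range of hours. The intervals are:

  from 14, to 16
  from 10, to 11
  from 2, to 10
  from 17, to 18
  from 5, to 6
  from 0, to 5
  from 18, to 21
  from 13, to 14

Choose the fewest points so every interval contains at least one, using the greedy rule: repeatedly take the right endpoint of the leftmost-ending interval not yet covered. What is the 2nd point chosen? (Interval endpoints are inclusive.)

11

Process intervals by earliest right end; each time one isn't hit yet, stab at its right endpoint.
By right end: [0,5]  [5,6]  [2,10]  [10,11]  [13,14]  [14,16]  [17,18]  [18,21]
[0,5] uncovered → point at 5; [10,11] uncovered → point at 11; [13,14] uncovered → point at 14; [17,18] uncovered → point at 18.
Points: 5, 11, 14, 18 (4 total).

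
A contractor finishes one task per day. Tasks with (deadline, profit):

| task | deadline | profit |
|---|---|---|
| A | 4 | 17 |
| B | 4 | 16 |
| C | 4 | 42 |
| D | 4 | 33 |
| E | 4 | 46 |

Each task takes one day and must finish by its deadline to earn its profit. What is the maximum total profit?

138

Take jobs in profit order; each goes to the latest open slot no later than its deadline.
Profit order: E=46 C=42 D=33 A=17 B=16
Assign: E→slot 4, C→slot 3, D→slot 2, A→slot 1, B skipped.
Slots: [1:A] [2:D] [3:C] [4:E]
Profit = 17 + 33 + 42 + 46 = 138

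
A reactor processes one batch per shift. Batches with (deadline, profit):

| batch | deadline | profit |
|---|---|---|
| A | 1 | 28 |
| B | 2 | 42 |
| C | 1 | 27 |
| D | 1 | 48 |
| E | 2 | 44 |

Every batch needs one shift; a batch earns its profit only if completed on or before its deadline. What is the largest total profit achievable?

Sort by profit descending; place each in the latest free slot ≤ its deadline.
By profit: D(d1,48), E(d2,44), B(d2,42), A(d1,28), C(d1,27)
D→slot 1; E→slot 2; B skipped; A skipped; C skipped.
Profit = 48 + 44 = 92

92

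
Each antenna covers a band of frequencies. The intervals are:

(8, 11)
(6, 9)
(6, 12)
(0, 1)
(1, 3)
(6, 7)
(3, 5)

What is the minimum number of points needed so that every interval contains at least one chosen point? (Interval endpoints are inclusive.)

4

Sort by right endpoint; whenever an interval is uncovered, place a point at its right end.
Sorted: [0,1] [1,3] [3,5] [6,7] [6,9] [8,11] [6,12]
{[0,1],[1,3]} hit by 1; {[3,5]} hit by 5; {[6,7],[6,9]} hit by 7; {[8,11],[6,12]} hit by 11.
Points: 1, 5, 7, 11 (4 total).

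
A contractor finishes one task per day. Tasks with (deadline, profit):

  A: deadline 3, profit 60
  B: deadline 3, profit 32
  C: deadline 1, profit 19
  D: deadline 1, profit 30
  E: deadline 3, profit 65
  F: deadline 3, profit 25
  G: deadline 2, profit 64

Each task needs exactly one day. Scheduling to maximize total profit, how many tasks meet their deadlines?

3

Sort by profit descending; place each in the latest free slot ≤ its deadline.
By profit: E(d3,65), G(d2,64), A(d3,60), B(d3,32), D(d1,30), F(d3,25), C(d1,19)
E→slot 3; G→slot 2; A→slot 1; B skipped; D skipped; F skipped; C skipped.
3 of 7 scheduled.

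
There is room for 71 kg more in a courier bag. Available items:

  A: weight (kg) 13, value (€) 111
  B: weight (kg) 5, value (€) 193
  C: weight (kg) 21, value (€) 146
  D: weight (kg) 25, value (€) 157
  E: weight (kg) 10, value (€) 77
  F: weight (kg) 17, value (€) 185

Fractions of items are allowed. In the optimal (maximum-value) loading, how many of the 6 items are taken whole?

5

Order: B (193/5=38.60) > F (185/17=10.88) > A (111/13=8.54) > E (77/10=7.70) > C (146/21=6.95) > D (157/25=6.28)
Fill: take B (5 @ 193) → take F (17 @ 185) → take A (13 @ 111) → take E (10 @ 77) → take C (21 @ 146) → take 5/25 of D → 31.40; 71/71 used.
5 item(s) taken whole; one partial (take 5/25 of D).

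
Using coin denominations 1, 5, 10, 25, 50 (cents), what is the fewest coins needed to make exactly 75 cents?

75 − 1×50→25 − 1×25→0
Total coins = 1 + 1 = 2

2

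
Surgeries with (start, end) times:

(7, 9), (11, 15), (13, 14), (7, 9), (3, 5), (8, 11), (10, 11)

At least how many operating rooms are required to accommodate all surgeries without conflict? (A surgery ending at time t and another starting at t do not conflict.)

Count concurrent intervals with a sweep; the peak is the room count.
Events (time:±→running): 3:+→1 5:-→0 7:+→1 7:+→2 8:+→3 … peak 3.

3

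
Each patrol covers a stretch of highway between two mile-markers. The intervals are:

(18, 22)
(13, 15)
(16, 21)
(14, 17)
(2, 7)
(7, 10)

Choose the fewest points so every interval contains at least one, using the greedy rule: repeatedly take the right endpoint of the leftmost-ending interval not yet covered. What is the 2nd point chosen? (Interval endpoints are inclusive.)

Sort by right endpoint; whenever an interval is uncovered, place a point at its right end.
By right end: [2,7]  [7,10]  [13,15]  [14,17]  [16,21]  [18,22]
[2,7] uncovered → point at 7; [13,15] uncovered → point at 15; [16,21] uncovered → point at 21.
Points: 7, 15, 21 (3 total).

15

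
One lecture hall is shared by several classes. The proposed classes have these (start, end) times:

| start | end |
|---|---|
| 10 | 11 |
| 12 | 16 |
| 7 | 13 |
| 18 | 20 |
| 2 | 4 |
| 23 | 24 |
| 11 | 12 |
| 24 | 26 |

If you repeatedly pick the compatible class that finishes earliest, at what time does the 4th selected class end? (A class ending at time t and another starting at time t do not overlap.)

16

Greedy by earliest finish: after sorting by end time, pick each interval compatible with the last pick.
By end time: (2,4), (10,11), (11,12), (7,13), (12,16), (18,20), (23,24), (24,26).
Pick (2,4); next start ≥ 4 → (10,11); next start ≥ 11 → (11,12); next start ≥ 12 → (12,16); next start ≥ 16 → (18,20); next start ≥ 20 → (23,24); next start ≥ 24 → (24,26).
Selected: (2,4) (10,11) (11,12) (12,16) (18,20) (23,24) (24,26)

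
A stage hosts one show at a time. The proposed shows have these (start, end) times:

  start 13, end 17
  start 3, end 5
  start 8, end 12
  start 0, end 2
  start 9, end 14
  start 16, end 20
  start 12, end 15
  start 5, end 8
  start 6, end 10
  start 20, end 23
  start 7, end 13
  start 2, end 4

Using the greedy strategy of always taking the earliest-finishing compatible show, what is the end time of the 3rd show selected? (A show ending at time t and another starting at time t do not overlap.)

Greedy by earliest finish: after sorting by end time, pick each interval compatible with the last pick.
Sorted by end: (0,2)  (2,4)  (3,5)  (5,8)  (6,10)  (8,12)  (7,13)  (9,14)  (12,15)  (13,17)  (16,20)  (20,23)
take (0,2); take (2,4); skip (3,5); take (5,8); skip (6,10); take (8,12); take (12,15); skip (13,17); take (16,20); take (20,23).
Selected: (0,2) (2,4) (5,8) (8,12) (12,15) (16,20) (20,23)

8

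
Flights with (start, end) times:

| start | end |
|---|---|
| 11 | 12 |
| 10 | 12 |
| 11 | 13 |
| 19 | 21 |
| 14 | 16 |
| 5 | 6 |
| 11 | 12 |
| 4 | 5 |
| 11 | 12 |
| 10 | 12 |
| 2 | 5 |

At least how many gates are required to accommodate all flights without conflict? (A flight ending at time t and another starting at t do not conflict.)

6

The answer is the maximum number of intervals overlapping at any instant.
Events (time:±→running): 2:+→1 4:+→2 5:-→1 5:-→0 5:+→1 6:-→0 10:+→1 10:+→2 11:+→3 11:+→4 11:+→5 11:+→6 … peak 6.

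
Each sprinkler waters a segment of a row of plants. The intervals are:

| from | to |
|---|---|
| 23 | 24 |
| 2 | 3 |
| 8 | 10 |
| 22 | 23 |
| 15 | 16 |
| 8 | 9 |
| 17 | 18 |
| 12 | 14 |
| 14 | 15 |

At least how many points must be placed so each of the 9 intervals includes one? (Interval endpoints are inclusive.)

6

By right end: [2,3]  [8,9]  [8,10]  [12,14]  [14,15]  [15,16]  [17,18]  [22,23]  [23,24]
[2,3] uncovered → point at 3; [8,9] uncovered → point at 9; [12,14] uncovered → point at 14; [15,16] uncovered → point at 16; [17,18] uncovered → point at 18; [22,23] uncovered → point at 23.
Points: 3, 9, 14, 16, 18, 23 (6 total).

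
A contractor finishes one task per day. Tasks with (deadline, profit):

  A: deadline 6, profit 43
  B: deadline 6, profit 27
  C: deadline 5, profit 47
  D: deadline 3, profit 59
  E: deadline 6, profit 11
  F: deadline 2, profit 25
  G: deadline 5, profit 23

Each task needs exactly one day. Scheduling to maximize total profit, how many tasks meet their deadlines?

Take jobs in profit order; each goes to the latest open slot no later than its deadline.
Profit order: D=59 C=47 A=43 B=27 F=25 G=23 E=11
Assign: D→slot 3, C→slot 5, A→slot 6, B→slot 4, F→slot 2, G→slot 1, E skipped.
Slots: [1:G] [2:F] [3:D] [4:B] [5:C] [6:A]
6 of 7 scheduled.

6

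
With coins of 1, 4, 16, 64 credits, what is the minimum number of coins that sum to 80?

2

Use the largest denomination that fits, subtract, and repeat.
80 = 1×64 + 1×16
Total coins = 1 + 1 = 2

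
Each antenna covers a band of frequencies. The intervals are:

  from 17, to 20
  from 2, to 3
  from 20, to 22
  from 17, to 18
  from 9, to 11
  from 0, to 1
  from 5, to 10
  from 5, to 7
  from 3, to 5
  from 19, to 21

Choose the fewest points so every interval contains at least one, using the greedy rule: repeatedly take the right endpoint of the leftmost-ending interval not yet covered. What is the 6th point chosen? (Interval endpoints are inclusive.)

21

Process intervals by earliest right end; each time one isn't hit yet, stab at its right endpoint.
By right end: [0,1]  [2,3]  [3,5]  [5,7]  [5,10]  [9,11]  [17,18]  [17,20]  [19,21]  [20,22]
[0,1] uncovered → point at 1; [2,3] uncovered → point at 3; [5,7] uncovered → point at 7; [9,11] uncovered → point at 11; [17,18] uncovered → point at 18; [19,21] uncovered → point at 21.
Points: 1, 3, 7, 11, 18, 21 (6 total).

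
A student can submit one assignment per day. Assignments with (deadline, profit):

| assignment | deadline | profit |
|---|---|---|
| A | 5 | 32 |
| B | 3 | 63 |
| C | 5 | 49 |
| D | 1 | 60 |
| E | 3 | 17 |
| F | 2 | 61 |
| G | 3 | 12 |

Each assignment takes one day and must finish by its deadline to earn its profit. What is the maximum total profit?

265

Sort by profit descending; place each in the latest free slot ≤ its deadline.
By profit: B(d3,63), F(d2,61), D(d1,60), C(d5,49), A(d5,32), E(d3,17), G(d3,12)
B→slot 3; F→slot 2; D→slot 1; C→slot 5; A→slot 4; E skipped; G skipped.
Profit = 60 + 61 + 63 + 32 + 49 = 265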